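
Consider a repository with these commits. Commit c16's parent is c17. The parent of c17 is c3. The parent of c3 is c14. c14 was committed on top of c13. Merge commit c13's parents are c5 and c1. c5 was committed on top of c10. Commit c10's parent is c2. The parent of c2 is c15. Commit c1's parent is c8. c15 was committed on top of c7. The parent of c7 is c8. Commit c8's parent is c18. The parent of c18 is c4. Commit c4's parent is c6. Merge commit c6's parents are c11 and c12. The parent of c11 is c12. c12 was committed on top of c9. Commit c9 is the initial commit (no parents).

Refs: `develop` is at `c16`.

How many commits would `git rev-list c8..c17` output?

Reachable from c17: {c1, c10, c11, c12, c13, c14, c15, c17, c18, c2, c3, c4, c5, c6, c7, c8, c9}.
Reachable from c8: {c11, c12, c18, c4, c6, c8, c9}.
In c17's history but not c8's: {c1, c10, c13, c14, c15, c17, c2, c3, c5, c7} — 10 commits.

10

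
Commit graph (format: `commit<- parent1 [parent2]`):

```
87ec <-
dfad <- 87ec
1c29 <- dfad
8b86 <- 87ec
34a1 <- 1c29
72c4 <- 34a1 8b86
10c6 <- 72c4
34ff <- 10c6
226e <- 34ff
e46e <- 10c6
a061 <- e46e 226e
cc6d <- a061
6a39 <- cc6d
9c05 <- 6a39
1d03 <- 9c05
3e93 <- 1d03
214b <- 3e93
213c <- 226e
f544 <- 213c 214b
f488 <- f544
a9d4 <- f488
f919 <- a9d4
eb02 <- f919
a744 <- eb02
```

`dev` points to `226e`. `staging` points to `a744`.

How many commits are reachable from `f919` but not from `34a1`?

Reachable from f919: {10c6, 1c29, 1d03, 213c, 214b, 226e, 34a1, 34ff, 3e93, 6a39, 72c4, 87ec, 8b86, 9c05, a061, a9d4, cc6d, dfad, e46e, f488, f544, f919}.
Reachable from 34a1: {1c29, 34a1, 87ec, dfad}.
In f919's history but not 34a1's: {10c6, 1d03, 213c, 214b, 226e, 34ff, 3e93, 6a39, 72c4, 8b86, 9c05, a061, a9d4, cc6d, e46e, f488, f544, f919} — 18 commits.

18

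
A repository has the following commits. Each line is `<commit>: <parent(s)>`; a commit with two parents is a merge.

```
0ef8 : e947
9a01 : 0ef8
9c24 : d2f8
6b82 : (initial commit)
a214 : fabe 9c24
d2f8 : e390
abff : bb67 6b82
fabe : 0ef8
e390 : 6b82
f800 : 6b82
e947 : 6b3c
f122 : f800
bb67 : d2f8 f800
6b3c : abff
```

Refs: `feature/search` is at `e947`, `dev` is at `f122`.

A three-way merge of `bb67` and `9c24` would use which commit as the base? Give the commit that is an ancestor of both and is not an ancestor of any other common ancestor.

d2f8

Ancestors of bb67: {6b82, bb67, d2f8, e390, f800}.
Ancestors of 9c24: {6b82, 9c24, d2f8, e390}.
Common ancestors: {6b82, d2f8, e390}.
Among these, d2f8 is not an ancestor of any other common ancestor — it is the merge base.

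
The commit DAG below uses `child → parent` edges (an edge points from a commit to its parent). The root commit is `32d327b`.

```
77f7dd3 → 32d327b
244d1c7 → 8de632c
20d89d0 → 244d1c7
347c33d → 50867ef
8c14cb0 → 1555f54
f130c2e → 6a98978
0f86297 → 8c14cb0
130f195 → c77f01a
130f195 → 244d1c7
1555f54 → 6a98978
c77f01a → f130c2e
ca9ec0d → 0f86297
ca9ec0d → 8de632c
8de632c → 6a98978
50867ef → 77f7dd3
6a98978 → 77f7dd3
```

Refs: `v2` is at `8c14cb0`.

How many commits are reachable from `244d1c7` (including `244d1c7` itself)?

5

Walking parent pointers from 244d1c7: reachable set = {244d1c7, 32d327b, 6a98978, 77f7dd3, 8de632c}.
That is 5 commits.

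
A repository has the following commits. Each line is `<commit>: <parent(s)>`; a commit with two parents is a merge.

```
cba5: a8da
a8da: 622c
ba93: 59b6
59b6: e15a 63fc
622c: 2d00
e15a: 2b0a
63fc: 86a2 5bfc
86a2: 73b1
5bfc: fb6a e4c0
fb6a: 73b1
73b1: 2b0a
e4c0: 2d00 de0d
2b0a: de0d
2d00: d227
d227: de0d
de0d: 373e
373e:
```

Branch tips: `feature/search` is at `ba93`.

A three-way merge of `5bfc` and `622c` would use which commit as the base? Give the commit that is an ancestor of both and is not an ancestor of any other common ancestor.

2d00

Ancestors of 5bfc: {2b0a, 2d00, 373e, 5bfc, 73b1, d227, de0d, e4c0, fb6a}.
Ancestors of 622c: {2d00, 373e, 622c, d227, de0d}.
Common ancestors: {2d00, 373e, d227, de0d}.
Among these, 2d00 is not an ancestor of any other common ancestor — it is the merge base.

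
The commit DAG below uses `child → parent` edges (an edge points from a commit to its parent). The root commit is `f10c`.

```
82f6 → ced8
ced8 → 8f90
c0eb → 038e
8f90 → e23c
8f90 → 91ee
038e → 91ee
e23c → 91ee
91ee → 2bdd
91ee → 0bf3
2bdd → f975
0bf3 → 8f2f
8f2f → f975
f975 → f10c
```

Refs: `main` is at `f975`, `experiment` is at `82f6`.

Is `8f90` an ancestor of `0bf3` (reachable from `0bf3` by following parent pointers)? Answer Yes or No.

Ancestors of 0bf3: {0bf3, 8f2f, f10c, f975}.
8f90 is not in that set, so it is not an ancestor of 0bf3.

No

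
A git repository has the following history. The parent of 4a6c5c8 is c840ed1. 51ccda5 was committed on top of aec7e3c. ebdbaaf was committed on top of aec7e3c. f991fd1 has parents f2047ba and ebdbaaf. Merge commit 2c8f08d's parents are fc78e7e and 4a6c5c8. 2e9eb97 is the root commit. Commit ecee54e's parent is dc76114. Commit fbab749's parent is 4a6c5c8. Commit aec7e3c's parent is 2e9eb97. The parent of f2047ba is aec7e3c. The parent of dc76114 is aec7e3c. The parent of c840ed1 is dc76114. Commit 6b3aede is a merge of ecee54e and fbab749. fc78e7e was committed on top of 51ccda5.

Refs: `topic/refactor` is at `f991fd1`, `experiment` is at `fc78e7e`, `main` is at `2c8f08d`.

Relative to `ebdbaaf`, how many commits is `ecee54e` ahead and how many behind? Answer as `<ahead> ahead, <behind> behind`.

2 ahead, 1 behind

Reachable from ecee54e: {2e9eb97, aec7e3c, dc76114, ecee54e}.
Reachable from ebdbaaf: {2e9eb97, aec7e3c, ebdbaaf}.
Only in ecee54e's history (ahead): {dc76114, ecee54e} — 2.
Only in ebdbaaf's history (behind): {ebdbaaf} — 1.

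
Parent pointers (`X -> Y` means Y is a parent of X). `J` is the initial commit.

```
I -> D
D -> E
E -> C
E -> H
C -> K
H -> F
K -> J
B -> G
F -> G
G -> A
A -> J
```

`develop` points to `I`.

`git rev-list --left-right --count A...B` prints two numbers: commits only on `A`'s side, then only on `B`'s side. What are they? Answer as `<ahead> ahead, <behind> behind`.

0 ahead, 2 behind

Reachable from A: {A, J}.
Reachable from B: {A, B, G, J}.
Only in A's history (ahead): {} — 0.
Only in B's history (behind): {B, G} — 2.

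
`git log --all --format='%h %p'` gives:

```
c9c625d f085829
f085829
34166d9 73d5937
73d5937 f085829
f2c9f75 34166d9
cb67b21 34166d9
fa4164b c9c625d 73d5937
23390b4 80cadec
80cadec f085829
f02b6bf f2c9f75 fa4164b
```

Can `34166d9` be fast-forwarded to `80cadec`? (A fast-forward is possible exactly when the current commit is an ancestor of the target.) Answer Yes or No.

No

A fast-forward from 34166d9 to 80cadec is possible iff 34166d9 is an ancestor of 80cadec.
Ancestors of 80cadec: {80cadec, f085829}.
34166d9 is not among them, so fast-forward is not possible.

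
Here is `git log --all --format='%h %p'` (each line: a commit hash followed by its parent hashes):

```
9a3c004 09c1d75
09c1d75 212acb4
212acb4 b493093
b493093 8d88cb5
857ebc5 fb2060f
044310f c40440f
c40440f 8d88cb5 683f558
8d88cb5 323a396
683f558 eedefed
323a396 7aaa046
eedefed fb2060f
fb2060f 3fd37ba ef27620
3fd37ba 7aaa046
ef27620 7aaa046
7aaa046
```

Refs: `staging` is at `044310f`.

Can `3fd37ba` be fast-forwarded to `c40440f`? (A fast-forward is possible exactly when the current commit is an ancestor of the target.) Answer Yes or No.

A fast-forward from 3fd37ba to c40440f is possible iff 3fd37ba is an ancestor of c40440f.
Ancestors of c40440f: {323a396, 3fd37ba, 683f558, 7aaa046, 8d88cb5, c40440f, eedefed, ef27620, fb2060f}.
3fd37ba is among them, so fast-forward is possible.

Yes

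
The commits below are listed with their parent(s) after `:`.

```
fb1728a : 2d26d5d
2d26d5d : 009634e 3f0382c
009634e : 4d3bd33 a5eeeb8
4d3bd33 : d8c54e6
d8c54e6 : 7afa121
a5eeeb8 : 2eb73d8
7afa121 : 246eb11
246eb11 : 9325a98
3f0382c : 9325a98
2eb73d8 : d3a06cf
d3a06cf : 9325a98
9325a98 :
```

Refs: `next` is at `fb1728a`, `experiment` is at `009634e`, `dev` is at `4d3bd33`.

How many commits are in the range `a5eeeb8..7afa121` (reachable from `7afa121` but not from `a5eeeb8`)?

2

Reachable from 7afa121: {246eb11, 7afa121, 9325a98}.
Reachable from a5eeeb8: {2eb73d8, 9325a98, a5eeeb8, d3a06cf}.
In 7afa121's history but not a5eeeb8's: {246eb11, 7afa121} — 2 commits.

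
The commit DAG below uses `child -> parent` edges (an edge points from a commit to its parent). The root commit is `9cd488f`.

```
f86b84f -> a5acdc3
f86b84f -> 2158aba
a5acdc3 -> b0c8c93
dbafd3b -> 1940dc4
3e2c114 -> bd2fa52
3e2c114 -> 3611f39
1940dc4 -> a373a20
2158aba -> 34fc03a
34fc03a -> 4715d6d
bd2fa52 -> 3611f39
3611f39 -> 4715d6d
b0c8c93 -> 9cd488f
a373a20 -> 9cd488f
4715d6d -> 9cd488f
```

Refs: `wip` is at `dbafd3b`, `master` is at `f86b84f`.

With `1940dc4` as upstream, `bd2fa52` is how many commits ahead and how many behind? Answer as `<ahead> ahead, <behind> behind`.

3 ahead, 2 behind

Reachable from bd2fa52: {3611f39, 4715d6d, 9cd488f, bd2fa52}.
Reachable from 1940dc4: {1940dc4, 9cd488f, a373a20}.
Only in bd2fa52's history (ahead): {3611f39, 4715d6d, bd2fa52} — 3.
Only in 1940dc4's history (behind): {1940dc4, a373a20} — 2.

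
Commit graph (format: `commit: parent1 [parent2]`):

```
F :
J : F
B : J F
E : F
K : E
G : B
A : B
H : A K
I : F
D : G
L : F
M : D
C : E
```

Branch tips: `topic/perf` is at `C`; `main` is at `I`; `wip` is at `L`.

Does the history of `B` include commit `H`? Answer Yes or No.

Ancestors of B: {B, F, J}.
H is not in that set, so it is not an ancestor of B.

No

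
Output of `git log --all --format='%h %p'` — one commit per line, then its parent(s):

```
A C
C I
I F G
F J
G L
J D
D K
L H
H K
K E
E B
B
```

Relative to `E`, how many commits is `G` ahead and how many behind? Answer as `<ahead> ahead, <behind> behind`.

Reachable from G: {B, E, G, H, K, L}.
Reachable from E: {B, E}.
Only in G's history (ahead): {G, H, K, L} — 4.
Only in E's history (behind): {} — 0.

4 ahead, 0 behind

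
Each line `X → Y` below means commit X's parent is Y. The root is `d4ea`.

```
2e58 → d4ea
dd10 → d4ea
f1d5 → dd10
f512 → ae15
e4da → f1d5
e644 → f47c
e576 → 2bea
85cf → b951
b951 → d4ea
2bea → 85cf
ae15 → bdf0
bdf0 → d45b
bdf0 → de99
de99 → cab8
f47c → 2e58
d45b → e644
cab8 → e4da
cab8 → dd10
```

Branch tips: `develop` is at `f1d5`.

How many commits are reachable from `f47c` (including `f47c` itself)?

Walking parent pointers from f47c: reachable set = {2e58, d4ea, f47c}.
That is 3 commits.

3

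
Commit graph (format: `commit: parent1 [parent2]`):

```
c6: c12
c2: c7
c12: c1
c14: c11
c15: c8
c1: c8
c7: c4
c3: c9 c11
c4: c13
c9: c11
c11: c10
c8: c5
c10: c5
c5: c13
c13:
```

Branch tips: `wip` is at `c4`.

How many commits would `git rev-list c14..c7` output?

Reachable from c7: {c13, c4, c7}.
Reachable from c14: {c10, c11, c13, c14, c5}.
In c7's history but not c14's: {c4, c7} — 2 commits.

2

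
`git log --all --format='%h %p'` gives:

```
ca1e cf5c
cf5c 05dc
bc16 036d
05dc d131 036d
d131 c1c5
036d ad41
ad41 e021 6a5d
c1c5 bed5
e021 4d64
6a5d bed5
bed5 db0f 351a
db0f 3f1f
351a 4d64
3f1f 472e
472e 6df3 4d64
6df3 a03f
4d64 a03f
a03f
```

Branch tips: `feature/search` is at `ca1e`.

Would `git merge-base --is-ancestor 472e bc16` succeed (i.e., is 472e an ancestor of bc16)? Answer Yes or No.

Ancestors of bc16 (commits reachable by following parents): {036d, 351a, 3f1f, 472e, 4d64, 6a5d, 6df3, a03f, ad41, bc16, bed5, db0f, e021}.
472e is in that set, so it is an ancestor of bc16.

Yes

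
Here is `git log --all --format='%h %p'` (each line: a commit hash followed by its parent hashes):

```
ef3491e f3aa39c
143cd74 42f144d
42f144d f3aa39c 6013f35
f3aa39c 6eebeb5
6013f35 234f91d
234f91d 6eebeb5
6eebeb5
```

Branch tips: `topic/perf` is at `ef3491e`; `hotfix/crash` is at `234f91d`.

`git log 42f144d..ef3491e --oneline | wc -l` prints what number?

Reachable from ef3491e: {6eebeb5, ef3491e, f3aa39c}.
Reachable from 42f144d: {234f91d, 42f144d, 6013f35, 6eebeb5, f3aa39c}.
In ef3491e's history but not 42f144d's: {ef3491e} — 1 commit.

1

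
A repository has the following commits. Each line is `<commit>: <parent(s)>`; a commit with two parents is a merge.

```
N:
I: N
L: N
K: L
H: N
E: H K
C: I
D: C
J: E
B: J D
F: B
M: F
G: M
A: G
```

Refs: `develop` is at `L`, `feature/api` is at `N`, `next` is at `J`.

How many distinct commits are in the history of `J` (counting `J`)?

6

Walking parent pointers from J: reachable set = {E, H, J, K, L, N}.
That is 6 commits.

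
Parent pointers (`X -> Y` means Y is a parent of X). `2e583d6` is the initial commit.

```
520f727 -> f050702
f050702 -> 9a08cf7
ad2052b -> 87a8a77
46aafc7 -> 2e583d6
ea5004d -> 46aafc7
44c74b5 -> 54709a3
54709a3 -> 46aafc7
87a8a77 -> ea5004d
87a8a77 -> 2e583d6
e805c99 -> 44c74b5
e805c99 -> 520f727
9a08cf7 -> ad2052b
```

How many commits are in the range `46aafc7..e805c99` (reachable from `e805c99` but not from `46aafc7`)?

9

Reachable from e805c99: {2e583d6, 44c74b5, 46aafc7, 520f727, 54709a3, 87a8a77, 9a08cf7, ad2052b, e805c99, ea5004d, f050702}.
Reachable from 46aafc7: {2e583d6, 46aafc7}.
In e805c99's history but not 46aafc7's: {44c74b5, 520f727, 54709a3, 87a8a77, 9a08cf7, ad2052b, e805c99, ea5004d, f050702} — 9 commits.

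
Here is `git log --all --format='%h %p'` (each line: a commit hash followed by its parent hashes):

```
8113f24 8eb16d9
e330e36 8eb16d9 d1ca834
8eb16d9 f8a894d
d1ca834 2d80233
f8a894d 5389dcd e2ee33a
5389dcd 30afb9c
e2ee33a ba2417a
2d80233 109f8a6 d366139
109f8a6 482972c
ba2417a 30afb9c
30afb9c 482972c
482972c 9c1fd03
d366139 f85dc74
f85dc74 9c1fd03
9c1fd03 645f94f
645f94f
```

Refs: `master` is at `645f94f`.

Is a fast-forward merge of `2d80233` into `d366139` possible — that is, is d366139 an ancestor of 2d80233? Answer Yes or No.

Yes

A fast-forward from d366139 to 2d80233 is possible iff d366139 is an ancestor of 2d80233.
Ancestors of 2d80233: {109f8a6, 2d80233, 482972c, 645f94f, 9c1fd03, d366139, f85dc74}.
d366139 is among them, so fast-forward is possible.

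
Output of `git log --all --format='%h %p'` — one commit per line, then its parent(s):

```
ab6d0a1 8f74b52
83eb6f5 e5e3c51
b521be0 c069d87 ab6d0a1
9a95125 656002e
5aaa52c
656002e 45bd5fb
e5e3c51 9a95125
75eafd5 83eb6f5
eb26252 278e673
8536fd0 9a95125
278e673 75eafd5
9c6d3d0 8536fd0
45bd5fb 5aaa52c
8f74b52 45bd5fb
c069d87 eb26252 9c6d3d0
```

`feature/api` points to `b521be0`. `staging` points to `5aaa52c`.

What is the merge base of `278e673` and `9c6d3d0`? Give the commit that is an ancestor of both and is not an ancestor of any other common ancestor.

Ancestors of 278e673: {278e673, 45bd5fb, 5aaa52c, 656002e, 75eafd5, 83eb6f5, 9a95125, e5e3c51}.
Ancestors of 9c6d3d0: {45bd5fb, 5aaa52c, 656002e, 8536fd0, 9a95125, 9c6d3d0}.
Common ancestors: {45bd5fb, 5aaa52c, 656002e, 9a95125}.
Among these, 9a95125 is not an ancestor of any other common ancestor — it is the merge base.

9a95125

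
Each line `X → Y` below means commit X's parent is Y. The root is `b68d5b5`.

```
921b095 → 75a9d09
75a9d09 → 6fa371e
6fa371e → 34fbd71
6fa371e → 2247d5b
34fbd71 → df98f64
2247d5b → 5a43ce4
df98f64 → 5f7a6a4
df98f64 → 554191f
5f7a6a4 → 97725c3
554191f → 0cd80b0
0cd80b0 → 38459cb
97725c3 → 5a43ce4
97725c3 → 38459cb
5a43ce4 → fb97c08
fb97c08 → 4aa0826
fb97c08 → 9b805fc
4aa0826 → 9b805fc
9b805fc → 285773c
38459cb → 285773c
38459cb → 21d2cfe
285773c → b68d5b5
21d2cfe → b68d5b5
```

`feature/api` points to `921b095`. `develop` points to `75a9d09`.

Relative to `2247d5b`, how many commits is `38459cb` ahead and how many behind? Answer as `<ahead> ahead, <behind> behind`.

2 ahead, 5 behind

Reachable from 38459cb: {21d2cfe, 285773c, 38459cb, b68d5b5}.
Reachable from 2247d5b: {2247d5b, 285773c, 4aa0826, 5a43ce4, 9b805fc, b68d5b5, fb97c08}.
Only in 38459cb's history (ahead): {21d2cfe, 38459cb} — 2.
Only in 2247d5b's history (behind): {2247d5b, 4aa0826, 5a43ce4, 9b805fc, fb97c08} — 5.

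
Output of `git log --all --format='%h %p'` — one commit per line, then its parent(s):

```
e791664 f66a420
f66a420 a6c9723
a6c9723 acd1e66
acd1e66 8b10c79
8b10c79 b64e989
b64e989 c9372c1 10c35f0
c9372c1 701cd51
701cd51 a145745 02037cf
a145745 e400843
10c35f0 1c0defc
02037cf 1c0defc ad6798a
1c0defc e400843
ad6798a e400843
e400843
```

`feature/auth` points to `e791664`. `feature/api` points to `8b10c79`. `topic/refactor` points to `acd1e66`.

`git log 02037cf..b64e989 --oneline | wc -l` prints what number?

Reachable from b64e989: {02037cf, 10c35f0, 1c0defc, 701cd51, a145745, ad6798a, b64e989, c9372c1, e400843}.
Reachable from 02037cf: {02037cf, 1c0defc, ad6798a, e400843}.
In b64e989's history but not 02037cf's: {10c35f0, 701cd51, a145745, b64e989, c9372c1} — 5 commits.

5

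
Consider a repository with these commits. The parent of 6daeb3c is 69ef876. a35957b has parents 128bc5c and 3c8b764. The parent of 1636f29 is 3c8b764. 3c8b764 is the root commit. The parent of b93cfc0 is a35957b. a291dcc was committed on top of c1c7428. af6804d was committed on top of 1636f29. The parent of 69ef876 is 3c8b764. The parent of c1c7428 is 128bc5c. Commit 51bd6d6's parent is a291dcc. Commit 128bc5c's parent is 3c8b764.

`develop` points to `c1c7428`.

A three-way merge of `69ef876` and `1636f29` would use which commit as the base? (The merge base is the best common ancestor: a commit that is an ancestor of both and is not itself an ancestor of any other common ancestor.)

Ancestors of 69ef876: {3c8b764, 69ef876}.
Ancestors of 1636f29: {1636f29, 3c8b764}.
Common ancestors: {3c8b764}.
The only common ancestor is 3c8b764, so it is the merge base.

3c8b764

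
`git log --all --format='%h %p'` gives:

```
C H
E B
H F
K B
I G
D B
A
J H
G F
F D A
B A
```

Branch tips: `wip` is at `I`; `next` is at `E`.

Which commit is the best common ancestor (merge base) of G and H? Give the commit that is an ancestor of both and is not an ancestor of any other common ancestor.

F

Ancestors of G: {A, B, D, F, G}.
Ancestors of H: {A, B, D, F, H}.
Common ancestors: {A, B, D, F}.
Among these, F is not an ancestor of any other common ancestor — it is the merge base.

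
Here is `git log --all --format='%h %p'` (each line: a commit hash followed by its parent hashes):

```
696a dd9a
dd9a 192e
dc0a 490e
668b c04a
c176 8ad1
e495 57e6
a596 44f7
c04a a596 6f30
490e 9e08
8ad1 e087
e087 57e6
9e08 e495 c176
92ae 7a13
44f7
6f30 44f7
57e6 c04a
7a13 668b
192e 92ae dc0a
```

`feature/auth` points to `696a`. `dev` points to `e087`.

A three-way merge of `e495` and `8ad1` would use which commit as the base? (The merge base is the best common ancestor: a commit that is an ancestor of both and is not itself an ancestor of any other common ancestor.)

Ancestors of e495: {44f7, 57e6, 6f30, a596, c04a, e495}.
Ancestors of 8ad1: {44f7, 57e6, 6f30, 8ad1, a596, c04a, e087}.
Common ancestors: {44f7, 57e6, 6f30, a596, c04a}.
Among these, 57e6 is not an ancestor of any other common ancestor — it is the merge base.

57e6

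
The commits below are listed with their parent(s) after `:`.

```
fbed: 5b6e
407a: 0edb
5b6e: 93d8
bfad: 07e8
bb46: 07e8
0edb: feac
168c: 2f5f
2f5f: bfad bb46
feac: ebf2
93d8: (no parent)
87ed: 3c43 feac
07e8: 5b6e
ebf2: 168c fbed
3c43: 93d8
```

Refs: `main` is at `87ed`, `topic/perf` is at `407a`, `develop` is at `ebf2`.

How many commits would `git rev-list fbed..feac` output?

7

Reachable from feac: {07e8, 168c, 2f5f, 5b6e, 93d8, bb46, bfad, ebf2, fbed, feac}.
Reachable from fbed: {5b6e, 93d8, fbed}.
In feac's history but not fbed's: {07e8, 168c, 2f5f, bb46, bfad, ebf2, feac} — 7 commits.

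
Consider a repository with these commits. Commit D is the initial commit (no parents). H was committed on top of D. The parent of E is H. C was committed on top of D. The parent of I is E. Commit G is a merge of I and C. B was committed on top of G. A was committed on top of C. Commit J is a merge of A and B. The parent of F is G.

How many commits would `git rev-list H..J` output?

Reachable from J: {A, B, C, D, E, G, H, I, J}.
Reachable from H: {D, H}.
In J's history but not H's: {A, B, C, E, G, I, J} — 7 commits.

7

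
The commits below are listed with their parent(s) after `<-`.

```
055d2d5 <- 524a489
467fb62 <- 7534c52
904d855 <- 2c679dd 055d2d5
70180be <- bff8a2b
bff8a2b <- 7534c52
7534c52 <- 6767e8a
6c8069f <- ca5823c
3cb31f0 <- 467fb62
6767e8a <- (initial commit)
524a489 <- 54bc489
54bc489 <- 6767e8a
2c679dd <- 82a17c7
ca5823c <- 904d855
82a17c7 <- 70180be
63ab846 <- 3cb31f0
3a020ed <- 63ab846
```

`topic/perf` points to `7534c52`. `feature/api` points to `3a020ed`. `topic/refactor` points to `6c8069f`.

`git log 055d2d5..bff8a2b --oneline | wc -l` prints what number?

Reachable from bff8a2b: {6767e8a, 7534c52, bff8a2b}.
Reachable from 055d2d5: {055d2d5, 524a489, 54bc489, 6767e8a}.
In bff8a2b's history but not 055d2d5's: {7534c52, bff8a2b} — 2 commits.

2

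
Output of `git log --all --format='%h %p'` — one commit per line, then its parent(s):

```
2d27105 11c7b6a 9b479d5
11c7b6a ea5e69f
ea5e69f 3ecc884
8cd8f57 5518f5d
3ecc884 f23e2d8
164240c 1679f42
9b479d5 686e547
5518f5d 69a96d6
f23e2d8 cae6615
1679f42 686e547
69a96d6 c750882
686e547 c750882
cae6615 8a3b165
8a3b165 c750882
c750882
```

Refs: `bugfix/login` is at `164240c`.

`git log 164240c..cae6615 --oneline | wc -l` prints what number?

Reachable from cae6615: {8a3b165, c750882, cae6615}.
Reachable from 164240c: {164240c, 1679f42, 686e547, c750882}.
In cae6615's history but not 164240c's: {8a3b165, cae6615} — 2 commits.

2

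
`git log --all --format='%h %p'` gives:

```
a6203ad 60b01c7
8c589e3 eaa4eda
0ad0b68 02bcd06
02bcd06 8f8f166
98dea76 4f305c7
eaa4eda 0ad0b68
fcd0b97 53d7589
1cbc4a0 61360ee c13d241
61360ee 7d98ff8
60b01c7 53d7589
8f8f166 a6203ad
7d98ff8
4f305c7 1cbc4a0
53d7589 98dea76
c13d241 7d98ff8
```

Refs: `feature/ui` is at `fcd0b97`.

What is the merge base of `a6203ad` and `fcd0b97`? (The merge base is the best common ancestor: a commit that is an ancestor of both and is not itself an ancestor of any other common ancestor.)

53d7589

Ancestors of a6203ad: {1cbc4a0, 4f305c7, 53d7589, 60b01c7, 61360ee, 7d98ff8, 98dea76, a6203ad, c13d241}.
Ancestors of fcd0b97: {1cbc4a0, 4f305c7, 53d7589, 61360ee, 7d98ff8, 98dea76, c13d241, fcd0b97}.
Common ancestors: {1cbc4a0, 4f305c7, 53d7589, 61360ee, 7d98ff8, 98dea76, c13d241}.
Among these, 53d7589 is not an ancestor of any other common ancestor — it is the merge base.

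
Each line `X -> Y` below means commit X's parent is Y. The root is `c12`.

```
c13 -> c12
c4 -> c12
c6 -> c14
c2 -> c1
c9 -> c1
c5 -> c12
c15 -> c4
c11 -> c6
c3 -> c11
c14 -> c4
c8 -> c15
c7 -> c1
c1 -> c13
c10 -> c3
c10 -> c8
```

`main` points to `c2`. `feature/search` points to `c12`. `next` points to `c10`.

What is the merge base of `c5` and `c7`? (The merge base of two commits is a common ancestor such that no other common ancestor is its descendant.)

Ancestors of c5: {c12, c5}.
Ancestors of c7: {c1, c12, c13, c7}.
Common ancestors: {c12}.
The only common ancestor is c12, so it is the merge base.

c12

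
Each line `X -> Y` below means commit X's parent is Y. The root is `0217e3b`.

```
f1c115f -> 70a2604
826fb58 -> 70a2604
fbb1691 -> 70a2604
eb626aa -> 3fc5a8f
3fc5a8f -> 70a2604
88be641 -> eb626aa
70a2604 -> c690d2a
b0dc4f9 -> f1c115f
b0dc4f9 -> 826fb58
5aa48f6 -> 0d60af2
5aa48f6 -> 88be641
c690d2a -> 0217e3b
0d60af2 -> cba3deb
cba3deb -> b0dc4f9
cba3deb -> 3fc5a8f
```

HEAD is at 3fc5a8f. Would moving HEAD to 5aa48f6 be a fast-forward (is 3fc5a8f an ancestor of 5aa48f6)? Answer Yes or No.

Yes

A fast-forward from 3fc5a8f to 5aa48f6 is possible iff 3fc5a8f is an ancestor of 5aa48f6.
Ancestors of 5aa48f6: {0217e3b, 0d60af2, 3fc5a8f, 5aa48f6, 70a2604, 826fb58, 88be641, b0dc4f9, c690d2a, cba3deb, eb626aa, f1c115f}.
3fc5a8f is among them, so fast-forward is possible.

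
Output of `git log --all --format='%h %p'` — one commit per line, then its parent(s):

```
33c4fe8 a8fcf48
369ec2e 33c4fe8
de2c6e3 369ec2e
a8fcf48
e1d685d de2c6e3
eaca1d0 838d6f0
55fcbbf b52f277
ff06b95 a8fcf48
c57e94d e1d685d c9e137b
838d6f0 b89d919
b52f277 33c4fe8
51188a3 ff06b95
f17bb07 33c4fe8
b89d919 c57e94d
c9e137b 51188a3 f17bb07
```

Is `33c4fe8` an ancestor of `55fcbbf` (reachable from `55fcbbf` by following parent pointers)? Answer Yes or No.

Ancestors of 55fcbbf (commits reachable by following parents): {33c4fe8, 55fcbbf, a8fcf48, b52f277}.
33c4fe8 is in that set, so it is an ancestor of 55fcbbf.

Yes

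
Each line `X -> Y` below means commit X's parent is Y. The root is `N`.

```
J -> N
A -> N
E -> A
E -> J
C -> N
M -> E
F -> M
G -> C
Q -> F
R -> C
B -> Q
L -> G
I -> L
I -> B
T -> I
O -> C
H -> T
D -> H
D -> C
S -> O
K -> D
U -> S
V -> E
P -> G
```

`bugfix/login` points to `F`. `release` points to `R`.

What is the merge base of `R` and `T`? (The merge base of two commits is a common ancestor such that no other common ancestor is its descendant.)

Ancestors of R: {C, N, R}.
Ancestors of T: {A, B, C, E, F, G, I, J, L, M, N, Q, T}.
Common ancestors: {C, N}.
Among these, C is not an ancestor of any other common ancestor — it is the merge base.

C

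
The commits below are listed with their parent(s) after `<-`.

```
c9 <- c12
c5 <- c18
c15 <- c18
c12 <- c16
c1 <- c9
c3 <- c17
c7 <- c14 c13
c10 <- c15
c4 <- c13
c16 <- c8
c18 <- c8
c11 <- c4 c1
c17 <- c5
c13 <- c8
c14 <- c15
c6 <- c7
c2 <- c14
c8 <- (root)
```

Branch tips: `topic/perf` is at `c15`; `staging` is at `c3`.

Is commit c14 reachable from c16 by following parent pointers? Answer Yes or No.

No

Ancestors of c16: {c16, c8}.
c14 is not in that set, so it is not an ancestor of c16.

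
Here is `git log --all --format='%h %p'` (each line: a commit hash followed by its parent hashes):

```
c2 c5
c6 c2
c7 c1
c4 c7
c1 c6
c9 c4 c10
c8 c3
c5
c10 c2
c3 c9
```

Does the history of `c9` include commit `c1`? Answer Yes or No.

Yes

Ancestors of c9 (commits reachable by following parents): {c1, c10, c2, c4, c5, c6, c7, c9}.
c1 is in that set, so it is an ancestor of c9.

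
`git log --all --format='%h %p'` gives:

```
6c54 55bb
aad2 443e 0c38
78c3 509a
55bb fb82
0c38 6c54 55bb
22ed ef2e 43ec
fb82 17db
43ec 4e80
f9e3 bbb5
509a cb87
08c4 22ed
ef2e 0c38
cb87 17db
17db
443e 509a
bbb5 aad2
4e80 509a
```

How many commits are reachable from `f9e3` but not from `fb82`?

Reachable from f9e3: {0c38, 17db, 443e, 509a, 55bb, 6c54, aad2, bbb5, cb87, f9e3, fb82}.
Reachable from fb82: {17db, fb82}.
In f9e3's history but not fb82's: {0c38, 443e, 509a, 55bb, 6c54, aad2, bbb5, cb87, f9e3} — 9 commits.

9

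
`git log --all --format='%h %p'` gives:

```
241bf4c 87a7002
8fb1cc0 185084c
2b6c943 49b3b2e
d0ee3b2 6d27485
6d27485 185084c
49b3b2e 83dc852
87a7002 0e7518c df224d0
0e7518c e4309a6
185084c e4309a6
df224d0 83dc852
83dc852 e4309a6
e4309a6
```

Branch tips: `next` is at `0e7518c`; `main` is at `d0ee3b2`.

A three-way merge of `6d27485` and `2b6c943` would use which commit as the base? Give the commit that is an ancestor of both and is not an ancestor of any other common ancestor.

e4309a6

Ancestors of 6d27485: {185084c, 6d27485, e4309a6}.
Ancestors of 2b6c943: {2b6c943, 49b3b2e, 83dc852, e4309a6}.
Common ancestors: {e4309a6}.
The only common ancestor is e4309a6, so it is the merge base.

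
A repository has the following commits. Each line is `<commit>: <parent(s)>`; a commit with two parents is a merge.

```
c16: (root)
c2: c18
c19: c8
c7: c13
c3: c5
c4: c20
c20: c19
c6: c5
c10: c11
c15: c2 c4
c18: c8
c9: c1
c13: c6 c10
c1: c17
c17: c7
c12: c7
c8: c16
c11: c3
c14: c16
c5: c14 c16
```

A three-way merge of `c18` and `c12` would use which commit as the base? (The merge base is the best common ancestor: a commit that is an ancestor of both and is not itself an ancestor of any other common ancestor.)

c16

Ancestors of c18: {c16, c18, c8}.
Ancestors of c12: {c10, c11, c12, c13, c14, c16, c3, c5, c6, c7}.
Common ancestors: {c16}.
The only common ancestor is c16, so it is the merge base.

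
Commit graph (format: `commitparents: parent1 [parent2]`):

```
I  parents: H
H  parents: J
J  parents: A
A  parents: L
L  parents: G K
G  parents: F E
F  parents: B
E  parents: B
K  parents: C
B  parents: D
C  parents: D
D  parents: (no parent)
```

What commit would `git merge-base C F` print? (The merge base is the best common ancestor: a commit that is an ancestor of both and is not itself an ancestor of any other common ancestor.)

Ancestors of C: {C, D}.
Ancestors of F: {B, D, F}.
Common ancestors: {D}.
The only common ancestor is D, so it is the merge base.

D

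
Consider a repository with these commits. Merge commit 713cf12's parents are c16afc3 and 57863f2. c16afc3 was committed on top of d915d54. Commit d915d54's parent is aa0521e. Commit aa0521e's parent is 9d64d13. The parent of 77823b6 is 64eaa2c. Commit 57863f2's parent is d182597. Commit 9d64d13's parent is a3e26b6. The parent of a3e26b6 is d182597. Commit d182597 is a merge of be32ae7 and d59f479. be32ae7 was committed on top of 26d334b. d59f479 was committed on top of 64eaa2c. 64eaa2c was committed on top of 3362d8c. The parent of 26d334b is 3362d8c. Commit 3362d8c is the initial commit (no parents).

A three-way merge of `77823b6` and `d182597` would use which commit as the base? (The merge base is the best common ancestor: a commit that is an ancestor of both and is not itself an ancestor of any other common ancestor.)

64eaa2c

Ancestors of 77823b6: {3362d8c, 64eaa2c, 77823b6}.
Ancestors of d182597: {26d334b, 3362d8c, 64eaa2c, be32ae7, d182597, d59f479}.
Common ancestors: {3362d8c, 64eaa2c}.
Among these, 64eaa2c is not an ancestor of any other common ancestor — it is the merge base.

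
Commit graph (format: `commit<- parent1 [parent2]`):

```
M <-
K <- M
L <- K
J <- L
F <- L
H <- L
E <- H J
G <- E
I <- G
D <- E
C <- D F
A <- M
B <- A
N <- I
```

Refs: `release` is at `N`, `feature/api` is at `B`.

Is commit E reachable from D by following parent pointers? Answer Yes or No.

Yes

Ancestors of D (commits reachable by following parents): {D, E, H, J, K, L, M}.
E is in that set, so it is an ancestor of D.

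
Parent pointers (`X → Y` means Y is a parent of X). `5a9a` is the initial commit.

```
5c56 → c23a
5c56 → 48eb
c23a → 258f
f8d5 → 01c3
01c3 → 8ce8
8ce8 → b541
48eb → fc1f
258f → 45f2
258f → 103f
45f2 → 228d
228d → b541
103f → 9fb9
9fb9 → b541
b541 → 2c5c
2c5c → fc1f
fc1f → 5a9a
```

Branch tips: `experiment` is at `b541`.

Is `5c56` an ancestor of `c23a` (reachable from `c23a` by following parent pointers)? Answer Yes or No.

Ancestors of c23a: {103f, 228d, 258f, 2c5c, 45f2, 5a9a, 9fb9, b541, c23a, fc1f}.
5c56 is not in that set, so it is not an ancestor of c23a.

No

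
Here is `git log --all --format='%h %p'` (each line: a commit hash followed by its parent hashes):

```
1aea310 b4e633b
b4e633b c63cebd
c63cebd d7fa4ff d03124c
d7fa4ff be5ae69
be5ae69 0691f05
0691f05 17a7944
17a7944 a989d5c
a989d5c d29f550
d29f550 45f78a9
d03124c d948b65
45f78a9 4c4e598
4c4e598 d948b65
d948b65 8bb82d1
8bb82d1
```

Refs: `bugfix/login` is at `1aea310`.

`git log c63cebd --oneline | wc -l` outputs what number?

12

Walking parent pointers from c63cebd: reachable set = {0691f05, 17a7944, 45f78a9, 4c4e598, 8bb82d1, a989d5c, be5ae69, c63cebd, d03124c, d29f550, d7fa4ff, d948b65}.
That is 12 commits.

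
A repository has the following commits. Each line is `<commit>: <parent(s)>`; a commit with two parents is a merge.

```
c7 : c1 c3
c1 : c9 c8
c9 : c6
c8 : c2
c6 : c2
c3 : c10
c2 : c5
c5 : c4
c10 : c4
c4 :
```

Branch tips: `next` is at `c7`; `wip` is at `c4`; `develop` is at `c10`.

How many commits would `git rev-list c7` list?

Walking parent pointers from c7: reachable set = {c1, c10, c2, c3, c4, c5, c6, c7, c8, c9}.
That is 10 commits.

10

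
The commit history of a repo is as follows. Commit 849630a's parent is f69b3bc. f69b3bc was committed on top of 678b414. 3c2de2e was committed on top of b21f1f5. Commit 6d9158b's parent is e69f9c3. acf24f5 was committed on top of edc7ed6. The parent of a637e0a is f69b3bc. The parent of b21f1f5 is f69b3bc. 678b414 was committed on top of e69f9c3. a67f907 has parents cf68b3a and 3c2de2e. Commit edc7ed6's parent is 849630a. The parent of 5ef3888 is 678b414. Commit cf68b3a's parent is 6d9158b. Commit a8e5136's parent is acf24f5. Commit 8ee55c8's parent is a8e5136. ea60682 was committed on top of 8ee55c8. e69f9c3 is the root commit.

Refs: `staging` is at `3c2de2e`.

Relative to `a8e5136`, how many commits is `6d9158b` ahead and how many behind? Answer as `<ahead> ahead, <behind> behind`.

1 ahead, 6 behind

Reachable from 6d9158b: {6d9158b, e69f9c3}.
Reachable from a8e5136: {678b414, 849630a, a8e5136, acf24f5, e69f9c3, edc7ed6, f69b3bc}.
Only in 6d9158b's history (ahead): {6d9158b} — 1.
Only in a8e5136's history (behind): {678b414, 849630a, a8e5136, acf24f5, edc7ed6, f69b3bc} — 6.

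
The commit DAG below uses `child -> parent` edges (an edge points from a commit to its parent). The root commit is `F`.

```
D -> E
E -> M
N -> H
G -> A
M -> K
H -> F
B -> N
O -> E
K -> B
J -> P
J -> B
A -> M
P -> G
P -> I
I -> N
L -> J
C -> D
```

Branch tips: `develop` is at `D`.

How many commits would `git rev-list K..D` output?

3

Reachable from D: {B, D, E, F, H, K, M, N}.
Reachable from K: {B, F, H, K, N}.
In D's history but not K's: {D, E, M} — 3 commits.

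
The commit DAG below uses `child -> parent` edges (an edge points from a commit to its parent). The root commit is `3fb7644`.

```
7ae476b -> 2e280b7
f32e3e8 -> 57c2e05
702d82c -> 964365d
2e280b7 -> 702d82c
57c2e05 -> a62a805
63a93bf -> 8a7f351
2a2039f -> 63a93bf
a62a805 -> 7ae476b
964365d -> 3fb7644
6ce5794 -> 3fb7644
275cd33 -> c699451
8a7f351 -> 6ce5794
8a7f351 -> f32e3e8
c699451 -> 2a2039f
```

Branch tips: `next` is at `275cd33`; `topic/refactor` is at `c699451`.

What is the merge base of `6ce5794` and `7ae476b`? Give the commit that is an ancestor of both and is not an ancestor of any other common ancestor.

Ancestors of 6ce5794: {3fb7644, 6ce5794}.
Ancestors of 7ae476b: {2e280b7, 3fb7644, 702d82c, 7ae476b, 964365d}.
Common ancestors: {3fb7644}.
The only common ancestor is 3fb7644, so it is the merge base.

3fb7644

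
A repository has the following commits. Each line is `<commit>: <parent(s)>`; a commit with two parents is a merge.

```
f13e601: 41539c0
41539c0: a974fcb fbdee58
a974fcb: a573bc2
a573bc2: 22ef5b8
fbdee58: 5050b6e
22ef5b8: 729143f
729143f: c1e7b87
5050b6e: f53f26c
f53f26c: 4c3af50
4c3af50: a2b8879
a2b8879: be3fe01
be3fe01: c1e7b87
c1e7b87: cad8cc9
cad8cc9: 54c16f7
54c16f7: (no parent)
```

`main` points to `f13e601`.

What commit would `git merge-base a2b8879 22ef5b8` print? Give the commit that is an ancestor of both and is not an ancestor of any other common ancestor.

Ancestors of a2b8879: {54c16f7, a2b8879, be3fe01, c1e7b87, cad8cc9}.
Ancestors of 22ef5b8: {22ef5b8, 54c16f7, 729143f, c1e7b87, cad8cc9}.
Common ancestors: {54c16f7, c1e7b87, cad8cc9}.
Among these, c1e7b87 is not an ancestor of any other common ancestor — it is the merge base.

c1e7b87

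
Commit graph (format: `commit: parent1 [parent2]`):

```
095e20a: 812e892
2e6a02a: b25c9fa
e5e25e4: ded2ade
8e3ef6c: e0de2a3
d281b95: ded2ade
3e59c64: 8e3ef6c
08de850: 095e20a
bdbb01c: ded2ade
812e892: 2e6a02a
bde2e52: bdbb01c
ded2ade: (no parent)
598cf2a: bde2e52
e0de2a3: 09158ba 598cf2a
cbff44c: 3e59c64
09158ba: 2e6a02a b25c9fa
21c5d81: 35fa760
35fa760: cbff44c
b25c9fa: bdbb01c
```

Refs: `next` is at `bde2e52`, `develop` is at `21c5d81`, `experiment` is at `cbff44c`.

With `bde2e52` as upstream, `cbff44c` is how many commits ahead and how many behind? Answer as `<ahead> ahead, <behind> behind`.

8 ahead, 0 behind

Reachable from cbff44c: {09158ba, 2e6a02a, 3e59c64, 598cf2a, 8e3ef6c, b25c9fa, bdbb01c, bde2e52, cbff44c, ded2ade, e0de2a3}.
Reachable from bde2e52: {bdbb01c, bde2e52, ded2ade}.
Only in cbff44c's history (ahead): {09158ba, 2e6a02a, 3e59c64, 598cf2a, 8e3ef6c, b25c9fa, cbff44c, e0de2a3} — 8.
Only in bde2e52's history (behind): {} — 0.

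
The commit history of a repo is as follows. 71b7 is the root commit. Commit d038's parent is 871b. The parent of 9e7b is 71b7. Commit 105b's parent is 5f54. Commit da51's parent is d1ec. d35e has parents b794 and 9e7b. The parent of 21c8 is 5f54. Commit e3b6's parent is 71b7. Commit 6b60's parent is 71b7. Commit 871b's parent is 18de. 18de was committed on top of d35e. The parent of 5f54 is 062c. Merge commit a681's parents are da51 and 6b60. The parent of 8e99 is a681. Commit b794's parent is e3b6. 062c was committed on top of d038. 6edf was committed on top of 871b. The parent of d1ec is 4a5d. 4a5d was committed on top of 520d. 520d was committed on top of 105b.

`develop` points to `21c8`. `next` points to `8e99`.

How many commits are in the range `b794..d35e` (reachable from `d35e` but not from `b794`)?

Reachable from d35e: {71b7, 9e7b, b794, d35e, e3b6}.
Reachable from b794: {71b7, b794, e3b6}.
In d35e's history but not b794's: {9e7b, d35e} — 2 commits.

2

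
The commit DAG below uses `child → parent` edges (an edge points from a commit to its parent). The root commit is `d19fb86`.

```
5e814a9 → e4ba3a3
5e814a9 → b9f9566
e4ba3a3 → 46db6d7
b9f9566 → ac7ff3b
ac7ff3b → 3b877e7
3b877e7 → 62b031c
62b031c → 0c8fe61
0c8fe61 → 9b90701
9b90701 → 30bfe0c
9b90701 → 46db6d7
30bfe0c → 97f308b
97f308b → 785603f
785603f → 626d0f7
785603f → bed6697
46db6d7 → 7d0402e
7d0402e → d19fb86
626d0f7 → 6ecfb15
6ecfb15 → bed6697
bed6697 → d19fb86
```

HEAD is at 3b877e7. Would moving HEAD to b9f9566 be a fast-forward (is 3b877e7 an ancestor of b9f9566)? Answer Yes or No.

A fast-forward from 3b877e7 to b9f9566 is possible iff 3b877e7 is an ancestor of b9f9566.
Ancestors of b9f9566: {0c8fe61, 30bfe0c, 3b877e7, 46db6d7, 626d0f7, 62b031c, 6ecfb15, 785603f, 7d0402e, 97f308b, 9b90701, ac7ff3b, b9f9566, bed6697, d19fb86}.
3b877e7 is among them, so fast-forward is possible.

Yes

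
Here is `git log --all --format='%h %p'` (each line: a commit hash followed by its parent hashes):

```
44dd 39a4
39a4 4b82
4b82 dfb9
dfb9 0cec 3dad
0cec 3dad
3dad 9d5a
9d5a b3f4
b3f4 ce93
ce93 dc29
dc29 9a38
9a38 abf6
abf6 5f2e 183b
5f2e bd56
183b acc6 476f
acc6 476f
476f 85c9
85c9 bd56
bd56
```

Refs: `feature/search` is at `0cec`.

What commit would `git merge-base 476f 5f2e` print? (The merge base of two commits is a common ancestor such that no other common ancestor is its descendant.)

Ancestors of 476f: {476f, 85c9, bd56}.
Ancestors of 5f2e: {5f2e, bd56}.
Common ancestors: {bd56}.
The only common ancestor is bd56, so it is the merge base.

bd56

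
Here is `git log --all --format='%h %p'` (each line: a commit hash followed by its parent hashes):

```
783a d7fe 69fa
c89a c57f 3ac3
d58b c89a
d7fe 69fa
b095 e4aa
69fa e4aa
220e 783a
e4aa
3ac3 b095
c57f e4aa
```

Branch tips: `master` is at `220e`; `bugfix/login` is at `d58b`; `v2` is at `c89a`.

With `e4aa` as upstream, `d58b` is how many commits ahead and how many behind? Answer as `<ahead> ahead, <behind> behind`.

5 ahead, 0 behind

Reachable from d58b: {3ac3, b095, c57f, c89a, d58b, e4aa}.
Reachable from e4aa: {e4aa}.
Only in d58b's history (ahead): {3ac3, b095, c57f, c89a, d58b} — 5.
Only in e4aa's history (behind): {} — 0.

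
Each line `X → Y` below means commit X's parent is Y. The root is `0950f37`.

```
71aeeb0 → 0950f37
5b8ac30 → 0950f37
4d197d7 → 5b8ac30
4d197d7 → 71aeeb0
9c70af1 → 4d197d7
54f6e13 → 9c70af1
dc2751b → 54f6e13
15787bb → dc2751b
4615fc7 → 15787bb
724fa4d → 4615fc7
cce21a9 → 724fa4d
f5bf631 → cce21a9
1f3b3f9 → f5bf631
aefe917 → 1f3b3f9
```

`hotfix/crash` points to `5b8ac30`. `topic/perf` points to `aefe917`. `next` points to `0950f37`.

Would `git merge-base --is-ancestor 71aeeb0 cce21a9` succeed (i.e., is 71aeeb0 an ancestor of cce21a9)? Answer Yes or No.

Yes

Ancestors of cce21a9 (commits reachable by following parents): {0950f37, 15787bb, 4615fc7, 4d197d7, 54f6e13, 5b8ac30, 71aeeb0, 724fa4d, 9c70af1, cce21a9, dc2751b}.
71aeeb0 is in that set, so it is an ancestor of cce21a9.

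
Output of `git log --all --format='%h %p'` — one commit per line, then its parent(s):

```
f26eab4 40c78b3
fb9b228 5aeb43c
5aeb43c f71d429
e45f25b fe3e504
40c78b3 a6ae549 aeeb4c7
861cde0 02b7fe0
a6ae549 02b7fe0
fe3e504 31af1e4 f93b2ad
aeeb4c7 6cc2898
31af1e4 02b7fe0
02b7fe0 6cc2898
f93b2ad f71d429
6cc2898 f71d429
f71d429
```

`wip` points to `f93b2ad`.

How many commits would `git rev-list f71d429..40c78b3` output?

5

Reachable from 40c78b3: {02b7fe0, 40c78b3, 6cc2898, a6ae549, aeeb4c7, f71d429}.
Reachable from f71d429: {f71d429}.
In 40c78b3's history but not f71d429's: {02b7fe0, 40c78b3, 6cc2898, a6ae549, aeeb4c7} — 5 commits.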